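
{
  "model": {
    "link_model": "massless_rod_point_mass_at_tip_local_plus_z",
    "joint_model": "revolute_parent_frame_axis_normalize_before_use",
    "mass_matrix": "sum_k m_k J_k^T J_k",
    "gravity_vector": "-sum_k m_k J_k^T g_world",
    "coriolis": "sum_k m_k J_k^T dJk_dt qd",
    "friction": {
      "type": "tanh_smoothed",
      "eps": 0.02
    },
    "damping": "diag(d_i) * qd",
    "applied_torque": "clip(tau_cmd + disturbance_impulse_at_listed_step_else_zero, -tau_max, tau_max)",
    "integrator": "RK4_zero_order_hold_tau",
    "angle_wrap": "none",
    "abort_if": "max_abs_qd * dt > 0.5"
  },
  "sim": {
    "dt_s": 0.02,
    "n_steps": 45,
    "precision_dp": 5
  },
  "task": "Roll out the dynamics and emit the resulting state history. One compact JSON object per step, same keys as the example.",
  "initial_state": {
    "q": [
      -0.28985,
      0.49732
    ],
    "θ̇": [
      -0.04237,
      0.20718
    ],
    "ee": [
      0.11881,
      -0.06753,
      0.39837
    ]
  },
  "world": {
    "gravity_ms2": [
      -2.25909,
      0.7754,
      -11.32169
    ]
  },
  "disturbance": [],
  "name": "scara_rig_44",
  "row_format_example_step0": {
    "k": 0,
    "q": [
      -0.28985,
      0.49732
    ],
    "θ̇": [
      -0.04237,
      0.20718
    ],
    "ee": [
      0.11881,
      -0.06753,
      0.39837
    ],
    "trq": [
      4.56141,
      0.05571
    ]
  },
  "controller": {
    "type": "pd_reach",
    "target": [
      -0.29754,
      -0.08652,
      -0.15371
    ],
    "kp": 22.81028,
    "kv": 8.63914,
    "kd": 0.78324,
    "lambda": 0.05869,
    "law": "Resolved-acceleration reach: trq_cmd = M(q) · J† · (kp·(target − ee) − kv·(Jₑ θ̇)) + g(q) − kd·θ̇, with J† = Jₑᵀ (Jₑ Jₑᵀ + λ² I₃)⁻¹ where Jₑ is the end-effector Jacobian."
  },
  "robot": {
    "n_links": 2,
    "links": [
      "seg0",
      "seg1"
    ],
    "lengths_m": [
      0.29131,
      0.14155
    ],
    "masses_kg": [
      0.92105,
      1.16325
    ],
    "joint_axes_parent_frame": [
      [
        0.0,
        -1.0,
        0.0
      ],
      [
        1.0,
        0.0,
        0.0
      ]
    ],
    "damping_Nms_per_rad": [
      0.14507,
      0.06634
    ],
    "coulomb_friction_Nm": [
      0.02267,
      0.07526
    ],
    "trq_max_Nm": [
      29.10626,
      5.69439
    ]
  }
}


{"k":1,"q":[-0.28801,0.50788],"\u03b8\u0307":[0.22554,0.84476],"ee":[0.11788,-0.06884,0.3979],"trq":[3.70601,-0.55811]}
{"k":2,"q":[-0.28143,0.52584],"\u03b8\u0307":[0.43376,0.9543],"ee":[0.11491,-0.07105,0.39746],"trq":[3.01559,-0.67282]}
{"k":3,"q":[-0.27112,0.54519],"\u03b8\u0307":[0.59756,0.98475],"ee":[0.11043,-0.07341,0.39728],"trq":[2.44884,-0.71459]}
{"k":4,"q":[-0.25788,0.56502],"\u03b8\u0307":[0.72785,1.00163],"ee":[0.10478,-0.07579,0.39727],"trq":[1.97457,-0.74537]}
{"k":5,"q":[-0.24229,0.58515],"\u03b8\u0307":[0.83289,1.01494],"ee":[0.09821,-0.07818,0.39735],"trq":[1.56897,-0.77442]}
{"k":6,"q":[-0.22479,0.60552],"\u03b8\u0307":[0.91893,1.02641],"ee":[0.09088,-0.08057,0.39744],"trq":[1.21404,-0.80315]}
{"k":7,"q":[-0.20572,0.62611],"\u03b8\u0307":[0.99069,1.03639],"ee":[0.08294,-0.08295,0.39745],"trq":[0.89625,-0.83173]}
{"k":8,"q":[-0.18532,0.64689],"\u03b8\u0307":[1.05171,1.04495],"ee":[0.07449,-0.08531,0.39734],"trq":[0.60542,-0.86005]}
{"k":9,"q":[-0.16378,0.66782],"\u03b8\u0307":[1.10466,1.05205],"ee":[0.06562,-0.08766,0.39707],"trq":[0.33397,-0.88792]}
{"k":10,"q":[-0.14124,0.68888],"\u03b8\u0307":[1.15155,1.05762],"ee":[0.05639,-0.08998,0.39659],"trq":[0.07622,-0.91513]}
{"k":11,"q":[-0.11781,0.71003],"\u03b8\u0307":[1.19386,1.06156],"ee":[0.04686,-0.09227,0.39589],"trq":[-0.17202,-0.94147]}
{"k":12,"q":[-0.09357,0.73125],"\u03b8\u0307":[1.2327,1.06377],"ee":[0.03706,-0.09453,0.39494],"trq":[-0.41384,-0.9667]}
{"k":13,"q":[-0.06858,0.7525],"\u03b8\u0307":[1.2689,1.06417],"ee":[0.02704,-0.09674,0.39371],"trq":[-0.6515,-0.99061]}
{"k":14,"q":[-0.04289,0.77374],"\u03b8\u0307":[1.30305,1.06268],"ee":[0.01683,-0.09892,0.3922],"trq":[-0.8866,-1.01298]}
{"k":15,"q":[-0.01653,0.79493],"\u03b8\u0307":[1.33558,1.05921],"ee":[0.00645,-0.10104,0.39039],"trq":[-1.12027,-1.03361]}
{"k":16,"q":[0.01046,0.81603],"\u03b8\u0307":[1.36679,1.05371],"ee":[-0.00406,-0.10311,0.38827],"trq":[-1.35326,-1.0523]}
{"k":17,"q":[0.03807,0.83701],"\u03b8\u0307":[1.39687,1.04614],"ee":[-0.0147,-0.10512,0.38582],"trq":[-1.58604,-1.06887]}
{"k":18,"q":[0.06627,0.85782],"\u03b8\u0307":[1.42594,1.03648],"ee":[-0.02542,-0.10707,0.38305],"trq":[-1.81886,-1.08314]}
{"k":19,"q":[0.09504,0.87842],"\u03b8\u0307":[1.45407,1.02471],"ee":[-0.03622,-0.10896,0.37995],"trq":[-2.0518,-1.09497]}
{"k":20,"q":[0.12436,0.89876],"\u03b8\u0307":[1.48127,1.01085],"ee":[-0.04707,-0.11077,0.37651],"trq":[-2.2848,-1.10419]}
{"k":21,"q":[0.15422,0.91881],"\u03b8\u0307":[1.50751,0.99493],"ee":[-0.05794,-0.11252,0.37272],"trq":[-2.51769,-1.11069]}
{"k":22,"q":[0.18459,0.93852],"\u03b8\u0307":[1.53275,0.97698],"ee":[-0.06882,-0.11419,0.36859],"trq":[-2.75024,-1.11436]}
{"k":23,"q":[0.21546,0.95786],"\u03b8\u0307":[1.55692,0.95708],"ee":[-0.07969,-0.11578,0.36412],"trq":[-2.98212,-1.1151]}
{"k":24,"q":[0.2468,0.97679],"\u03b8\u0307":[1.57992,0.9353],"ee":[-0.09052,-0.1173,0.35931],"trq":[-3.21298,-1.11285]}
{"k":25,"q":[0.27858,0.99527],"\u03b8\u0307":[1.60167,0.91173],"ee":[-0.10129,-0.11875,0.35415],"trq":[-3.44241,-1.10756]}
{"k":26,"q":[0.31079,1.01327],"\u03b8\u0307":[1.62205,0.88651],"ee":[-0.11199,-0.12011,0.34866],"trq":[-3.66997,-1.0992]}
{"k":27,"q":[0.34339,1.03075],"\u03b8\u0307":[1.64095,0.85974],"ee":[-0.12258,-0.1214,0.34284],"trq":[-3.89518,-1.08777]}
{"k":28,"q":[0.37635,1.04768],"\u03b8\u0307":[1.65826,0.83157],"ee":[-0.13306,-0.12262,0.33669],"trq":[-4.11757,-1.07328]}
{"k":29,"q":[0.40965,1.06404],"\u03b8\u0307":[1.67387,0.80214],"ee":[-0.14339,-0.12376,0.33022],"trq":[-4.33664,-1.05577]}
{"k":30,"q":[0.44323,1.07981],"\u03b8\u0307":[1.68766,0.77163],"ee":[-0.15355,-0.12483,0.32345],"trq":[-4.55189,-1.03531]}
{"k":31,"q":[0.47708,1.09496],"\u03b8\u0307":[1.69954,0.74018],"ee":[-0.16354,-0.12583,0.31638],"trq":[-4.76281,-1.01197]}
{"k":32,"q":[0.51114,1.10948],"\u03b8\u0307":[1.70941,0.70798],"ee":[-0.17332,-0.12675,0.30903],"trq":[-4.9689,-0.98586]}
{"k":33,"q":[0.54538,1.12335],"\u03b8\u0307":[1.71719,0.67519],"ee":[-0.18288,-0.12762,0.30141],"trq":[-5.16967,-0.95709]}
{"k":34,"q":[0.57975,1.13656],"\u03b8\u0307":[1.72279,0.64199],"ee":[-0.19221,-0.12841,0.29353],"trq":[-5.36464,-0.9258]}
{"k":35,"q":[0.61422,1.14912],"\u03b8\u0307":[1.72616,0.60855],"ee":[-0.20128,-0.12915,0.28541],"trq":[-5.55337,-0.89214]}
{"k":36,"q":[0.64873,1.161],"\u03b8\u0307":[1.72724,0.57503],"ee":[-0.21007,-0.12983,0.27707],"trq":[-5.73542,-0.85627]}
{"k":37,"q":[0.68323,1.17222],"\u03b8\u0307":[1.72602,0.5416],"ee":[-0.21859,-0.13045,0.26853],"trq":[-5.91038,-0.81837]}
{"k":38,"q":[0.7177,1.18278],"\u03b8\u0307":[1.72246,0.50841],"ee":[-0.2268,-0.13103,0.2598],"trq":[-6.07791,-0.77861]}
{"k":39,"q":[0.75207,1.19267],"\u03b8\u0307":[1.71658,0.47561],"ee":[-0.23471,-0.13155,0.2509],"trq":[-6.23767,-0.7372]}
{"k":40,"q":[0.78629,1.20192],"\u03b8\u0307":[1.70837,0.44333],"ee":[-0.24229,-0.13203,0.24186],"trq":[-6.38938,-0.69431]}
{"k":41,"q":[0.82034,1.21053],"\u03b8\u0307":[1.69788,0.41169],"ee":[-0.24955,-0.13246,0.2327],"trq":[-6.53279,-0.65015]}
{"k":42,"q":[0.85415,1.21852],"\u03b8\u0307":[1.68516,0.38082],"ee":[-0.25648,-0.13286,0.22343],"trq":[-6.66773,-0.6049]}
{"k":43,"q":[0.88769,1.2259],"\u03b8\u0307":[1.67026,0.35079],"ee":[-0.26306,-0.13321,0.21409],"trq":[-6.79405,-0.55877]}
{"k":44,"q":[0.92091,1.23269],"\u03b8\u0307":[1.65327,0.32171],"ee":[-0.26931,-0.13354,0.20468],"trq":[-6.91167,-0.51195]}
{"k":45,"q":[0.95377,1.23891],"\u03b8\u0307":[1.63426,0.29364],"ee":[-0.27521,-0.13383,0.19524]}


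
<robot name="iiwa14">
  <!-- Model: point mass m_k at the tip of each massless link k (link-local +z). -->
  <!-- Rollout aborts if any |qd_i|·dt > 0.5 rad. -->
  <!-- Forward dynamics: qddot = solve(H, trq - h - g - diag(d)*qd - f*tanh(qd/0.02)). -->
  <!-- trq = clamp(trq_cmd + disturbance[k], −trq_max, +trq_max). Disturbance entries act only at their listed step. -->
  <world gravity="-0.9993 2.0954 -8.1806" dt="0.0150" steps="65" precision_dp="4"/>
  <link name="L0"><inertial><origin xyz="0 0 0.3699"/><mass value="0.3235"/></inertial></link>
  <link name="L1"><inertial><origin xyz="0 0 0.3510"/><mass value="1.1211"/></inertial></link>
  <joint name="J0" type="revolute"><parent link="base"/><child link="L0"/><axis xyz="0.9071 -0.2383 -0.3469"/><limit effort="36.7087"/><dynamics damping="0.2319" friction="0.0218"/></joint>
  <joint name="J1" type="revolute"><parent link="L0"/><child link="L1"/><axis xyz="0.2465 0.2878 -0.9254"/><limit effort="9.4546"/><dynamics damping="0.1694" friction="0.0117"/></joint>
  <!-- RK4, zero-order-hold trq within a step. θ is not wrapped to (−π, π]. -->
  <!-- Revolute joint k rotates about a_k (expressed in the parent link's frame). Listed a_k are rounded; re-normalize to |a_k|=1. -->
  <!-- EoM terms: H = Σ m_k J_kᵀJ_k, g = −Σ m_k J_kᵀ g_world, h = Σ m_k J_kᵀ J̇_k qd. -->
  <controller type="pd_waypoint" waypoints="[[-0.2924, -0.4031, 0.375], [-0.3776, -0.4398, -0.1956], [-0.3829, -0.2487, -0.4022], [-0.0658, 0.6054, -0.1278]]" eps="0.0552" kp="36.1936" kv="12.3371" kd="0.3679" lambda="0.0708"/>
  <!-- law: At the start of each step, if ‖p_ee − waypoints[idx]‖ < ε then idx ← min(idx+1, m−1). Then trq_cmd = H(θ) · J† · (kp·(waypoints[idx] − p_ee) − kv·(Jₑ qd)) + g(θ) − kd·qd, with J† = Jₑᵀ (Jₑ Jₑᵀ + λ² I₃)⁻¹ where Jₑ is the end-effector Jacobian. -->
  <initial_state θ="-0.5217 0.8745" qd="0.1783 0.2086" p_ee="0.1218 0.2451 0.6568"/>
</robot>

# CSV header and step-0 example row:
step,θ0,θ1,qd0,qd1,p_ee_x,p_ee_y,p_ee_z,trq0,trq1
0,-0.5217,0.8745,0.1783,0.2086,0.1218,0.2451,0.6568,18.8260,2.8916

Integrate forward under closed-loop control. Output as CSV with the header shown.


step,θ0,θ1,qd0,qd1,p_ee_x,p_ee_y,p_ee_z,trq0,trq1
1,-0.5158,0.8753,0.5971,-0.0408,0.1214,0.2412,0.6583,16.0067,2.5380
2,-0.5049,0.8767,0.8604,0.1924,0.1206,0.2341,0.6610,13.6883,2.0751
3,-0.4901,0.8789,1.1173,0.1042,0.1195,0.2243,0.6645,11.7729,1.8026
4,-0.4720,0.8813,1.2917,0.2165,0.1181,0.2123,0.6687,10.1797,1.5027
5,-0.4515,0.8843,1.4508,0.1849,0.1163,0.1985,0.6731,8.8443,1.3002
6,-0.4289,0.8875,1.5633,0.2391,0.1143,0.1834,0.6777,7.7147,1.0967
7,-0.4047,0.8910,1.6606,0.2280,0.1119,0.1671,0.6822,6.7499,0.9446
8,-0.3793,0.8947,1.7300,0.2550,0.1092,0.1498,0.6866,5.9165,0.7984
9,-0.3529,0.8985,1.7869,0.2507,0.1062,0.1319,0.6906,5.1885,0.6809
10,-0.3258,0.9024,1.8263,0.2641,0.1029,0.1133,0.6943,4.5450,0.5697
11,-0.2982,0.9063,1.8563,0.2616,0.0994,0.0944,0.6976,3.9699,0.4753
12,-0.2702,0.9103,1.8746,0.2676,0.0956,0.0752,0.7003,3.4499,0.3862
13,-0.2420,0.9143,1.8859,0.2651,0.0916,0.0558,0.7026,2.9751,0.3075
14,-0.2137,0.9183,1.8893,0.2669,0.0873,0.0363,0.7043,2.5374,0.2328
15,-0.1854,0.9223,1.8874,0.2638,0.0828,0.0169,0.7055,2.1306,0.1647
16,-0.1571,0.9262,1.8798,0.2629,0.0782,-0.0025,0.7062,1.7499,0.0998
17,-0.1290,0.9301,1.8682,0.2591,0.0733,-0.0218,0.7063,1.3915,0.0396
18,-0.1011,0.9340,1.8525,0.2566,0.0683,-0.0408,0.7059,1.0526,-0.0182
19,-0.0735,0.9378,1.8338,0.2522,0.0632,-0.0596,0.7049,0.7307,-0.0725
20,-0.0462,0.9416,1.8120,0.2485,0.0579,-0.0782,0.7035,0.4243,-0.1247
21,-0.0192,0.9453,1.7878,0.2436,0.0526,-0.0964,0.7016,0.1320,-0.1741
22,0.0074,0.9489,1.7613,0.2392,0.0472,-0.1142,0.6992,-0.1472,-0.2217
23,0.0336,0.9525,1.7330,0.2339,0.0417,-0.1316,0.6964,-0.4141,-0.2669
24,0.0594,0.9559,1.7030,0.2289,0.0361,-0.1486,0.6932,-0.6694,-0.3103
25,0.0847,0.9593,1.6716,0.2233,0.0305,-0.1652,0.6896,-0.9135,-0.3517
26,0.1095,0.9626,1.6390,0.2180,0.0249,-0.1813,0.6857,-1.1468,-0.3913
27,0.1338,0.9659,1.6053,0.2122,0.0193,-0.1970,0.6815,-1.3697,-0.4290
28,0.1577,0.9690,1.5707,0.2066,0.0137,-0.2122,0.6770,-1.5824,-0.4650
29,0.1809,0.9721,1.5355,0.2008,0.0082,-0.2269,0.6722,-1.7852,-0.4993
30,0.2037,0.9750,1.4997,0.1951,0.0027,-0.2411,0.6672,-1.9785,-0.5319
31,0.2259,0.9779,1.4635,0.1891,-0.0028,-0.2548,0.6620,-2.1623,-0.5628
32,0.2476,0.9807,1.4269,0.1834,-0.0082,-0.2681,0.6567,-2.3371,-0.5922
33,0.2687,0.9834,1.3902,0.1774,-0.0136,-0.2808,0.6512,-2.5030,-0.6200
34,0.2893,0.9861,1.3534,0.1717,-0.0189,-0.2931,0.6455,-2.6603,-0.6463
35,0.3093,0.9886,1.3166,0.1658,-0.0240,-0.3049,0.6398,-2.8093,-0.6711
36,0.3288,0.9911,1.2799,0.1601,-0.0291,-0.3162,0.6340,-2.9503,-0.6946
37,0.3477,0.9934,1.2435,0.1544,-0.0342,-0.3271,0.6282,-3.0835,-0.7166
38,0.3661,0.9957,1.2072,0.1488,-0.0391,-0.3375,0.6223,-3.2092,-0.7373
39,0.3839,0.9979,1.1714,0.1431,-0.0439,-0.3475,0.6164,-3.3278,-0.7568
40,0.4012,1.0000,1.1359,0.1376,-0.0485,-0.3571,0.6105,-3.4395,-0.7751
41,0.4180,1.0021,1.1010,0.1321,-0.0531,-0.3662,0.6046,-3.5447,-0.7921
42,0.4342,1.0040,1.0665,0.1268,-0.0576,-0.3750,0.5988,-3.6436,-0.8082
43,0.4500,1.0059,1.0326,0.1215,-0.0619,-0.3833,0.5930,-3.7365,-0.8231
44,0.4652,1.0077,0.9993,0.1163,-0.0662,-0.3913,0.5872,-3.8238,-0.8371
45,0.4799,1.0094,0.9667,0.1112,-0.0703,-0.3989,0.5815,-3.9058,-0.8501
46,0.4942,1.0110,0.9347,0.1062,-0.0743,-0.4062,0.5759,-3.9826,-0.8622
47,0.5080,1.0126,0.9034,0.1012,-0.0782,-0.4131,0.5704,-4.0547,-0.8735
48,0.5213,1.0141,0.8728,0.0965,-0.0819,-0.4198,0.5650,-4.1222,-0.8840
49,0.5341,1.0155,0.8430,0.0917,-0.0856,-0.4261,0.5596,-4.1855,-0.8938
50,0.5466,1.0169,0.8139,0.0871,-0.0891,-0.4321,0.5544,-4.2447,-0.9029
51,0.5586,1.0181,0.7856,0.0826,-0.0925,-0.4378,0.5493,-4.3002,-0.9113
52,0.5701,1.0194,0.7580,0.0783,-0.0958,-0.4433,0.5443,-4.3522,-0.9191
53,0.5813,1.0205,0.7311,0.0739,-0.0990,-0.4485,0.5394,-4.4008,-0.9263
54,0.5921,1.0216,0.7051,0.0698,-0.1021,-0.4534,0.5346,-4.4463,-0.9331
55,0.6024,1.0226,0.6798,0.0657,-0.1051,-0.4582,0.5300,-4.4889,-0.9393
56,0.6125,1.0236,0.6552,0.0618,-0.1080,-0.4627,0.5254,-4.5287,-0.9450
57,0.6221,1.0245,0.6314,0.0579,-0.1108,-0.4669,0.5210,-4.5660,-0.9504
58,0.6314,1.0254,0.6084,0.0542,-0.1135,-0.4710,0.5167,-4.6010,-0.9553
59,0.6403,1.0262,0.5861,0.0506,-0.1161,-0.4749,0.5126,-4.6337,-0.9599
60,0.6490,1.0269,0.5645,0.0472,-0.1185,-0.4786,0.5085,-4.6644,-0.9641
61,0.6573,1.0276,0.5436,0.0438,-0.1210,-0.4821,0.5046,-4.6931,-0.9681
62,0.6653,1.0282,0.5233,0.0406,-0.1233,-0.4855,0.5008,-4.7201,-0.9718
63,0.6730,1.0288,0.5038,0.0376,-0.1255,-0.4887,0.4971,-4.7453,-0.9752
64,0.6804,1.0294,0.4849,0.0347,-0.1277,-0.4917,0.4935,-4.7690,-0.9784
65,0.6875,1.0299,0.4667,0.0319,-0.1297,-0.4946,0.4900,,


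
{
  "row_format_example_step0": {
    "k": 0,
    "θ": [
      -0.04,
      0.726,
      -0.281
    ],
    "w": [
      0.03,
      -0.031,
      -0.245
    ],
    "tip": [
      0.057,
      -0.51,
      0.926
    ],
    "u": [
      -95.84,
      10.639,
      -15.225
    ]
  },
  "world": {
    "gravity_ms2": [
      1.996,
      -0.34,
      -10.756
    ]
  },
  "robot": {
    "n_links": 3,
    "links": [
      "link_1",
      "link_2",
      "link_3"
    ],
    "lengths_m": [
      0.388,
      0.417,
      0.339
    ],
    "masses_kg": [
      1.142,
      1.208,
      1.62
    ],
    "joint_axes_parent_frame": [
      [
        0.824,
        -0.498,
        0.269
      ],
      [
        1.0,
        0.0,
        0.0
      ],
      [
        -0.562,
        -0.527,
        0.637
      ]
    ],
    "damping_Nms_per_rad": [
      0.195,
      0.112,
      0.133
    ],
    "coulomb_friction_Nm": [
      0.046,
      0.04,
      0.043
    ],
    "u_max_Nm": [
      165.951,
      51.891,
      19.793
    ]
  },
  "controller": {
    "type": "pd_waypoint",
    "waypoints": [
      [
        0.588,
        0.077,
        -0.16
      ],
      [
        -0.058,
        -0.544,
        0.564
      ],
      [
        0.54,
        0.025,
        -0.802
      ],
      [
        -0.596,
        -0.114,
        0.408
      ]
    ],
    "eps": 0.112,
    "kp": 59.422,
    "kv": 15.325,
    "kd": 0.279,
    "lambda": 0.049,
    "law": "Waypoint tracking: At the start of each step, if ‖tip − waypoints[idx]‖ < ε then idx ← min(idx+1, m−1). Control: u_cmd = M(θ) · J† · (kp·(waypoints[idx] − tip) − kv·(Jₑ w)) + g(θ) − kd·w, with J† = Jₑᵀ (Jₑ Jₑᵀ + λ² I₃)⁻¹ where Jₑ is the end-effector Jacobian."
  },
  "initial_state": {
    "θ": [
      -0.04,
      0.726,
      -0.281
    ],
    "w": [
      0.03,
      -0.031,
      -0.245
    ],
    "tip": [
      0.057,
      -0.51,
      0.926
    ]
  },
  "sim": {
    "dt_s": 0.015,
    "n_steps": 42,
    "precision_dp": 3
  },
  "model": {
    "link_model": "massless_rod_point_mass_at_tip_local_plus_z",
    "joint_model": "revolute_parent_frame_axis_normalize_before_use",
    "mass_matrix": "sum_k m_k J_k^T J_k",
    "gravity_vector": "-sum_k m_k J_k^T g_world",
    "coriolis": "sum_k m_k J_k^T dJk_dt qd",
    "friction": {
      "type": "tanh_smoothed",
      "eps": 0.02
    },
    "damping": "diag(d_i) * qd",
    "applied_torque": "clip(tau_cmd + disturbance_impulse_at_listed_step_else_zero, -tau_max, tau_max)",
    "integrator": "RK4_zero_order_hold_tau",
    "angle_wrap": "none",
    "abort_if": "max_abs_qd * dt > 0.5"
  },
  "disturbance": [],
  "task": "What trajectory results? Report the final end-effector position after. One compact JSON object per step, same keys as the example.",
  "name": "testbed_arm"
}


{"k":1,"\u03b8":[-0.067,0.764,-0.261],"w":[-3.549,5.017,2.637],"tip":[0.063,-0.508,0.92],"u":[-77.704,5.083,-11.429]}
{"k":2,"\u03b8":[-0.14,0.864,-0.217],"w":[-6.196,8.128,3.014],"tip":[0.076,-0.501,0.902],"u":[-60.618,-1.152,-7.357]}
{"k":3,"\u03b8":[-0.246,0.996,-0.184],"w":[-7.98,9.394,1.085],"tip":[0.094,-0.488,0.875],"u":[-43.543,-6.899,-3.416]}
{"k":4,"\u03b8":[-0.374,1.136,-0.191],"w":[-9.035,9.235,-2.186],"tip":[0.114,-0.471,0.838],"u":[-28.97,-11.41,-0.04]}
{"k":5,"\u03b8":[-0.513,1.267,-0.252],"w":[-9.544,8.137,-5.876],"tip":[0.135,-0.449,0.796],"u":[-17.52,-15.195,2.738]}
{"k":6,"\u03b8":[-0.657,1.376,-0.367],"w":[-9.598,6.413,-9.494],"tip":[0.154,-0.424,0.749],"u":[-8.117,-18.843,5.086]}
{"k":7,"\u03b8":[-0.798,1.456,-0.535],"w":[-9.174,4.25,-12.818],"tip":[0.168,-0.395,0.701],"u":[1.175,-22.826,7.242]}
{"k":8,"\u03b8":[-0.928,1.501,-0.749],"w":[-8.18,1.853,-15.544],"tip":[0.176,-0.363,0.654],"u":[13.551,-26.854,9.431]}
{"k":9,"\u03b8":[-1.039,1.511,-0.995],"w":[-6.58,-0.4,-17.012],"tip":[0.176,-0.327,0.612],"u":[26.874,-21.665,11.202]}
{"k":10,"\u03b8":[-1.125,1.496,-1.242],"w":[-5.033,-1.407,-15.704],"tip":[0.167,-0.288,0.578],"u":[5.643,3.688,10.899]}
{"k":11,"\u03b8":[-1.208,1.495,-1.427],"w":[-6.002,1.082,-9.365],"tip":[0.155,-0.248,0.553],"u":[-15.205,8.046,9.716]}
{"k":12,"\u03b8":[-1.313,1.534,-1.521],"w":[-8.075,3.948,-3.416],"tip":[0.146,-0.212,0.53],"u":[-18.486,4.504,8.226]}
{"k":13,"\u03b8":[-1.449,1.608,-1.54],"w":[-10.042,5.883,0.717],"tip":[0.141,-0.178,0.508],"u":[-16.271,2.829,6.724]}
{"k":14,"\u03b8":[-1.613,1.705,-1.509],"w":[-11.745,7.034,3.439],"tip":[0.139,-0.146,0.486],"u":[-7.922,2.621,5.551]}
{"k":15,"\u03b8":[-1.798,1.814,-1.447],"w":[-12.913,7.389,4.728],"tip":[0.138,-0.114,0.466],"u":[14.795,-0.987,5.055]}
{"k":16,"\u03b8":[-1.99,1.917,-1.384],"w":[-12.662,6.356,3.649],"tip":[0.137,-0.08,0.447],"u":[42.786,-10.403,5.386]}
{"k":17,"\u03b8":[-2.164,1.993,-1.356],"w":[-10.579,3.806,0.156],"tip":[0.138,-0.045,0.429],"u":[52.453,-15.47,6.027]}
{"k":18,"\u03b8":[-2.302,2.028,-1.382],"w":[-7.798,1.03,-3.427],"tip":[0.141,-0.013,0.41],"u":[49.271,-13.103,6.475]}
{"k":19,"\u03b8":[-2.4,2.027,-1.451],"w":[-5.206,-1.12,-5.724],"tip":[0.148,0.016,0.39],"u":[40.425,-6.53,6.49]}
{"k":20,"\u03b8":[-2.463,2.001,-1.543],"w":[-3.28,-2.381,-6.524],"tip":[0.157,0.042,0.372],"u":[24.066,1.79,5.98]}
{"k":21,"\u03b8":[-2.507,1.964,-1.635],"w":[-2.538,-2.576,-5.768],"tip":[0.168,0.065,0.356],"u":[2.376,8.287,5.034]}
{"k":22,"\u03b8":[-2.55,1.931,-1.706],"w":[-3.176,-1.792,-3.719],"tip":[0.18,0.087,0.341],"u":[-12.441,10.595,3.937]}
{"k":23,"\u03b8":[-2.608,1.914,-1.743],"w":[-4.603,-0.602,-1.273],"tip":[0.194,0.107,0.326],"u":[-15.838,10.811,2.933]}
{"k":24,"\u03b8":[-2.688,1.913,-1.746],"w":[-6.1,0.482,0.823],"tip":[0.209,0.124,0.309],"u":[-12.118,11.235,2.117]}
{"k":25,"\u03b8":[-2.789,1.926,-1.722],"w":[-7.299,1.254,2.311],"tip":[0.225,0.139,0.292],"u":[-4.972,12.423,1.494]}
{"k":26,"\u03b8":[-2.904,1.948,-1.681],"w":[-8.056,1.685,3.21],"tip":[0.242,0.153,0.272],"u":[3.918,13.98,0.974]}
{"k":27,"\u03b8":[-3.027,1.974,-1.63],"w":[-8.292,1.771,3.549],"tip":[0.26,0.165,0.25],"u":[13.27,15.336,0.505]}
{"k":28,"\u03b8":[-3.149,1.999,-1.578],"w":[-7.987,1.523,3.378],"tip":[0.278,0.176,0.226],"u":[21.086,16.291,0.054]}
{"k":29,"\u03b8":[-3.263,2.018,-1.532],"w":[-7.229,1.016,2.822],"tip":[0.296,0.186,0.201],"u":[25.65,17.133,-0.392]}
{"k":30,"\u03b8":[-3.364,2.028,-1.495],"w":[-6.217,0.388,2.097],"tip":[0.313,0.193,0.175],"u":[26.909,18.147,-0.834]}
{"k":31,"\u03b8":[-3.449,2.029,-1.469],"w":[-5.155,-0.219,1.407],"tip":[0.331,0.197,0.149],"u":[25.989,19.306,-1.26]}
{"k":32,"\u03b8":[-3.519,2.022,-1.452],"w":[-4.178,-0.719,0.868],"tip":[0.348,0.199,0.124],"u":[24.035,20.418,-1.66]}
{"k":33,"\u03b8":[-3.576,2.009,-1.442],"w":[-3.341,-1.089,0.498],"tip":[0.364,0.199,0.1],"u":[21.788,21.341,-2.024]}
{"k":34,"\u03b8":[-3.621,1.991,-1.436],"w":[-2.656,-1.334,0.277],"tip":[0.38,0.197,0.078],"u":[19.608,22.007,-2.346]}
{"k":35,"\u03b8":[-3.656,1.97,-1.433],"w":[-2.11,-1.475,0.169],"tip":[0.394,0.194,0.057],"u":[17.646,22.408,-2.622]}
{"k":36,"\u03b8":[-3.685,1.947,-1.431],"w":[-1.685,-1.533,0.14],"tip":[0.409,0.19,0.038],"u":[15.948,22.572,-2.852]}
{"k":37,"\u03b8":[-3.708,1.924,-1.428],"w":[-1.356,-1.532,0.16],"tip":[0.422,0.185,0.02],"u":[14.513,22.54,-3.038]}
{"k":38,"\u03b8":[-3.726,1.901,-1.426],"w":[-1.103,-1.489,0.207],"tip":[0.435,0.18,0.004],"u":[13.313,22.356,-3.182]}
{"k":39,"\u03b8":[-3.741,1.879,-1.422],"w":[-0.909,-1.418,0.264],"tip":[0.447,0.175,-0.011],"u":[12.313,22.06,-3.289]}
{"k":40,"\u03b8":[-3.754,1.859,-1.418],"w":[-0.758,-1.332,0.321],"tip":[0.458,0.17,-0.024],"u":[11.477,21.685,-3.363]}
{"k":41,"\u03b8":[-3.764,1.84,-1.412],"w":[-0.639,-1.239,0.371],"tip":[0.468,0.164,-0.037],"u":[10.769,21.258,-3.409]}
{"k":42,"\u03b8":[-3.773,1.822,-1.407],"w":[-0.544,-1.144,0.411],"tip":[0.477,0.159,-0.048]}
{"summary": "final tip position (m): 0.477 0.159 -0.048"}


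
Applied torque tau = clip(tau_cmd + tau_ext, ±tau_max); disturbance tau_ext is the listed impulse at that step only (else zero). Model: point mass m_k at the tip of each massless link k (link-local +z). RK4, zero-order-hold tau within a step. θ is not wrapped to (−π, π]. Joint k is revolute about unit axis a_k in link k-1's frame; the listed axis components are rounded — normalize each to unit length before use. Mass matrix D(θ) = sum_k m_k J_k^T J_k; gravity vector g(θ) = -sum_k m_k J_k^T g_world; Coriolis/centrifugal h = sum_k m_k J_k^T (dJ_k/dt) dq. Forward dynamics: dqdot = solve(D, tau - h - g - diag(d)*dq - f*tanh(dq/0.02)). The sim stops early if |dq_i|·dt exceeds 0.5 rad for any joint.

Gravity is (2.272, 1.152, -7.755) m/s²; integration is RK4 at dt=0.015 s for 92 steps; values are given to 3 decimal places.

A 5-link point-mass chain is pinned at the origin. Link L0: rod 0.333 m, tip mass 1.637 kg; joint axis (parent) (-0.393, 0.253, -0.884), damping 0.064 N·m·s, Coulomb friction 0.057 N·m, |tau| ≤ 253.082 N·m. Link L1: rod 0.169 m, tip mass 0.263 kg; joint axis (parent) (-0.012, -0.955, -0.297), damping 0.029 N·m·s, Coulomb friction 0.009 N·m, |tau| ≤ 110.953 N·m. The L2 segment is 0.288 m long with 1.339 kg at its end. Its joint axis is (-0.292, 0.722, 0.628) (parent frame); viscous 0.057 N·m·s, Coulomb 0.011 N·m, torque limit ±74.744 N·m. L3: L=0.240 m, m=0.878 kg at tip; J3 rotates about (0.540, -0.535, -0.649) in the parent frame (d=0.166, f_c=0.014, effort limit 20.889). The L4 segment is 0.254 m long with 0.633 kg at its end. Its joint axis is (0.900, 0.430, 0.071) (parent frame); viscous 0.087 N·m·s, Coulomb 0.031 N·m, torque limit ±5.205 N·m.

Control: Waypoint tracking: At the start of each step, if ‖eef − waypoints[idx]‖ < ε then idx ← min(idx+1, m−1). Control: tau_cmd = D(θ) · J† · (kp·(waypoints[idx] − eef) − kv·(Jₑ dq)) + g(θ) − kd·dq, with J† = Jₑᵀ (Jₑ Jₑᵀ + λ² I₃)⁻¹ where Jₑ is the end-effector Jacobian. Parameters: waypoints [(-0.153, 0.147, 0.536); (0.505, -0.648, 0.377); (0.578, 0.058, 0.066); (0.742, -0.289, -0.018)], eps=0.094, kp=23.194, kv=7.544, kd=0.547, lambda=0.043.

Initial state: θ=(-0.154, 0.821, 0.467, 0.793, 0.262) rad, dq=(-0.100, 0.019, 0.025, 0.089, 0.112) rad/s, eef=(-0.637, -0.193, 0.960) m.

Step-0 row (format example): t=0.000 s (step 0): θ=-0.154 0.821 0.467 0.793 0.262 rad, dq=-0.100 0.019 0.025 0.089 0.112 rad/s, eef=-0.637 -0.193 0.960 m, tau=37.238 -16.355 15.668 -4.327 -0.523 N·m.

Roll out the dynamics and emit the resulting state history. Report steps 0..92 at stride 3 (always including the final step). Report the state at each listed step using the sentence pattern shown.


t=0.045 s (step 3): θ=-0.125 0.803 0.464 0.849 0.323 rad, dq=1.237 -0.731 -0.178 2.027 2.177 rad/s, eef=-0.628 -0.188 0.952 m, tau=22.117 -12.610 11.062 -4.309 -1.341 N·m.
t=0.090 s (step 6): θ=-0.055 0.763 0.454 0.951 0.430 rad, dq=1.823 -1.030 -0.240 2.355 2.462 rad/s, eef=-0.608 -0.161 0.939 m, tau=8.969 -9.566 6.938 -3.420 -1.071 N·m.
t=0.135 s (step 9): θ=0.032 0.715 0.445 1.054 0.536 rad, dq=2.014 -1.074 -0.185 2.194 2.219 rad/s, eef=-0.580 -0.116 0.929 m, tau=0.161 -7.294 4.060 -2.716 -0.675 N·m.
t=0.180 s (step 12): θ=0.124 0.667 0.437 1.147 0.629 rad, dq=2.024 -1.025 -0.141 1.924 1.903 rad/s, eef=-0.548 -0.064 0.920 m, tau=-5.284 -5.660 2.232 -2.314 -0.399 N·m.
t=0.225 s (step 15): θ=0.213 0.623 0.432 1.228 0.708 rad, dq=1.933 -0.938 -0.093 1.693 1.625 rad/s, eef=-0.513 -0.012 0.911 m, tau=-8.540 -4.507 1.094 -2.155 -0.248 N·m.
t=0.270 s (step 18): θ=0.297 0.583 0.428 1.300 0.777 rad, dq=1.791 -0.854 -0.076 1.507 1.417 rad/s, eef=-0.477 0.038 0.902 m, tau=-10.417 -3.694 0.416 -2.140 -0.197 N·m.
t=0.315 s (step 21): θ=0.374 0.546 0.425 1.364 0.837 rad, dq=1.617 -0.780 -0.066 1.377 1.262 rad/s, eef=-0.442 0.082 0.891 m, tau=-11.424 -3.120 0.024 -2.215 -0.206 N·m.
t=0.360 s (step 24): θ=0.442 0.512 0.422 1.424 0.891 rad, dq=1.429 -0.723 -0.076 1.279 1.149 rad/s, eef=-0.408 0.119 0.879 m, tau=-11.880 -2.704 -0.179 -2.332 -0.250 N·m.
t=0.405 s (step 27): θ=0.502 0.481 0.418 1.479 0.941 rad, dq=1.235 -0.678 -0.092 1.209 1.062 rad/s, eef=-0.376 0.150 0.865 m, tau=-11.982 -2.393 -0.267 -2.465 -0.310 N·m.
t=0.450 s (step 30): θ=0.554 0.451 0.413 1.532 0.987 rad, dq=1.045 -0.643 -0.116 1.151 0.993 rad/s, eef=-0.348 0.175 0.850 m, tau=-11.861 -2.151 -0.282 -2.596 -0.375 N·m.
t=0.495 s (step 33): θ=0.596 0.423 0.407 1.583 1.030 rad, dq=0.861 -0.614 -0.141 1.101 0.933 rad/s, eef=-0.322 0.194 0.834 m, tau=-11.600 -1.954 -0.255 -2.714 -0.436 N·m.
t=0.540 s (step 36): θ=0.631 0.396 0.400 1.631 1.071 rad, dq=0.688 -0.588 -0.167 1.053 0.880 rad/s, eef=-0.299 0.208 0.818 m, tau=-11.254 -1.789 -0.204 -2.814 -0.490 N·m.
t=0.585 s (step 39): θ=0.659 0.370 0.392 1.678 1.109 rad, dq=0.529 -0.560 -0.191 1.004 0.829 rad/s, eef=-0.280 0.218 0.802 m, tau=-10.863 -1.649 -0.141 -2.895 -0.535 N·m.
t=0.630 s (step 42): θ=0.679 0.346 0.383 1.722 1.146 rad, dq=0.384 -0.530 -0.213 0.954 0.781 rad/s, eef=-0.263 0.225 0.786 m, tau=-10.452 -1.531 -0.071 -2.955 -0.568 N·m.
t=0.675 s (step 45): θ=0.693 0.323 0.373 1.763 1.180 rad, dq=0.255 -0.498 -0.231 0.901 0.735 rad/s, eef=-0.249 0.228 0.771 m, tau=-10.040 -1.434 0.001 -2.998 -0.592 N·m.
t=0.720 s (step 48): θ=0.702 0.301 0.363 1.803 1.212 rad, dq=0.142 -0.461 -0.245 0.848 0.690 rad/s, eef=-0.237 0.230 0.757 m, tau=-9.638 -1.355 0.074 -3.026 -0.606 N·m.
t=0.765 s (step 51): θ=0.706 0.281 0.351 1.840 1.242 rad, dq=0.045 -0.422 -0.256 0.794 0.646 rad/s, eef=-0.227 0.230 0.743 m, tau=-9.255 -1.296 0.146 -3.041 -0.612 N·m.
t=0.810 s (step 54): θ=0.707 0.263 0.339 1.874 1.270 rad, dq=-0.029 -0.386 -0.283 0.723 0.612 rad/s, eef=-0.220 0.228 0.729 m, tau=-8.920 -1.246 0.223 -3.038 -0.614 N·m.
t=0.855 s (step 57): θ=0.704 0.247 0.327 1.905 1.297 rad, dq=-0.090 -0.341 -0.284 0.669 0.572 rad/s, eef=-0.214 0.226 0.717 m, tau=-8.621 -1.223 0.291 -3.038 -0.605 N·m.
t=0.900 s (step 60): θ=0.699 0.232 0.314 1.934 1.322 rad, dq=-0.140 -0.296 -0.285 0.618 0.534 rad/s, eef=-0.209 0.223 0.705 m, tau=-8.344 -1.219 0.362 -3.033 -0.590 N·m.
t=0.945 s (step 63): θ=0.691 0.220 0.301 1.961 1.345 rad, dq=-0.179 -0.254 -0.282 0.570 0.498 rad/s, eef=-0.205 0.219 0.694 m, tau=-8.089 -1.230 0.432 -3.026 -0.572 N·m.
t=0.990 s (step 66): θ=0.683 0.209 0.288 1.986 1.366 rad, dq=-0.208 -0.215 -0.279 0.526 0.464 rad/s, eef=-0.202 0.216 0.683 m, tau=-7.858 -1.253 0.503 -3.015 -0.551 N·m.
t=1.035 s (step 69): θ=0.673 0.201 0.276 2.008 1.387 rad, dq=-0.229 -0.178 -0.274 0.486 0.433 rad/s, eef=-0.201 0.212 0.673 m, tau=-7.649 -1.284 0.572 -3.003 -0.527 N·m.
t=1.080 s (step 72): θ=0.662 0.193 0.264 2.029 1.405 rad, dq=-0.243 -0.146 -0.268 0.449 0.403 rad/s, eef=-0.199 0.208 0.664 m, tau=-7.461 -1.322 0.639 -2.989 -0.502 N·m.
t=1.125 s (step 75): θ=0.651 0.187 0.252 2.049 1.423 rad, dq=-0.251 -0.117 -0.261 0.415 0.377 rad/s, eef=-0.198 0.204 0.655 m, tau=-7.294 -1.364 0.703 -2.974 -0.476 N·m.
t=1.170 s (step 78): θ=0.640 0.183 0.241 2.067 1.439 rad, dq=-0.254 -0.092 -0.253 0.385 0.352 rad/s, eef=-0.198 0.201 0.647 m, tau=-7.145 -1.408 0.765 -2.958 -0.449 N·m.
t=1.215 s (step 81): θ=0.628 0.179 0.229 2.084 1.455 rad, dq=-0.252 -0.071 -0.245 0.357 0.329 rad/s, eef=-0.197 0.197 0.639 m, tau=-7.013 -1.452 0.823 -2.942 -0.423 N·m.
t=1.260 s (step 84): θ=0.617 0.176 0.219 2.099 1.469 rad, dq=-0.248 -0.053 -0.236 0.332 0.308 rad/s, eef=-0.197 0.194 0.632 m, tau=-6.896 -1.495 0.877 -2.925 -0.396 N·m.
t=1.305 s (step 87): θ=0.606 0.174 0.208 2.114 1.482 rad, dq=-0.242 -0.039 -0.228 0.310 0.289 rad/s, eef=-0.197 0.191 0.625 m, tau=-6.793 -1.536 0.927 -2.908 -0.369 N·m.
t=1.350 s (step 90): θ=0.595 0.173 0.198 2.127 1.495 rad, dq=-0.233 -0.028 -0.219 0.290 0.271 rad/s, eef=-0.197 0.188 0.618 m, tau=-6.702 -1.573 0.973 -2.891 -0.344 N·m.
t=1.380 s (step 92): θ=0.588 0.172 0.192 2.136 1.503 rad, dq=-0.227 -0.022 -0.213 0.277 0.260 rad/s, eef=-0.197 0.186 0.614 m.


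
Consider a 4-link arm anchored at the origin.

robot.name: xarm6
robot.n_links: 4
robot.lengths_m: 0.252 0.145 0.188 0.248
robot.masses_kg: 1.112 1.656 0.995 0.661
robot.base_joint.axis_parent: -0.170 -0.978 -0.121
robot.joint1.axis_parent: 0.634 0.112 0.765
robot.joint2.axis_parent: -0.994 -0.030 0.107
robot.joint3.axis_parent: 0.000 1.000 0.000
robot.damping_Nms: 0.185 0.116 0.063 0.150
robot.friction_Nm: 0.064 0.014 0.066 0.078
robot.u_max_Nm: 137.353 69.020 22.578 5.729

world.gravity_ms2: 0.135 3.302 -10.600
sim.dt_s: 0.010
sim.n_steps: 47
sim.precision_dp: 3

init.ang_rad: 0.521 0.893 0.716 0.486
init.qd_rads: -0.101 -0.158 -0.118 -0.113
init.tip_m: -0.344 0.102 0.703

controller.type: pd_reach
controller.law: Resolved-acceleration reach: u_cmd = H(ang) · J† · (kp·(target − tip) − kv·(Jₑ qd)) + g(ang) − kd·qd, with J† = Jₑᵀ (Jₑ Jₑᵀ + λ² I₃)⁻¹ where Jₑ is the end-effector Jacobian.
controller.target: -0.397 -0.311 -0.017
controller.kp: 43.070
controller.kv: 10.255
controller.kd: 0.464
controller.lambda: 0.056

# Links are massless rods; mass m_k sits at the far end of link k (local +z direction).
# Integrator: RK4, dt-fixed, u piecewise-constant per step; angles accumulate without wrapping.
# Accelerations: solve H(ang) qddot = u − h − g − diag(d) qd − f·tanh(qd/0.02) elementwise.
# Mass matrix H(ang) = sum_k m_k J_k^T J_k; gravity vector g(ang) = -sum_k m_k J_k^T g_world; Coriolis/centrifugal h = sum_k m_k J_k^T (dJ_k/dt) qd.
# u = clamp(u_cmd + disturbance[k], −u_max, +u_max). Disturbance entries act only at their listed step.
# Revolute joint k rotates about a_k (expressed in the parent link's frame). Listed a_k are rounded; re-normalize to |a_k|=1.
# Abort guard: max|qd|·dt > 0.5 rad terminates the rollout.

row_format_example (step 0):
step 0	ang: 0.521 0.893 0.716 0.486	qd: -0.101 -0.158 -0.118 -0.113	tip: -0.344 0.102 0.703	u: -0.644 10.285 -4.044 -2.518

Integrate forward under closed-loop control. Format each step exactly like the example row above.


step 1	ang: 0.522 0.902 0.720 0.492	qd: 0.201 1.970 0.843 1.265	tip: -0.344 0.101 0.703	u: -2.235 8.751 -4.475 -2.891
step 2	ang: 0.525 0.929 0.731 0.507	qd: 0.409 3.268 1.325 1.787	tip: -0.345 0.099 0.701	u: -4.292 7.662 -4.563 -2.816
step 3	ang: 0.529 0.965 0.745 0.526	qd: 0.556 4.123 1.578 1.906	tip: -0.347 0.095 0.698	u: -6.562 6.847 -4.510 -2.563
step 4	ang: 0.535 1.010 0.762 0.544	qd: 0.655 4.723 1.737 1.821	tip: -0.350 0.090 0.694	u: -8.903 6.220 -4.416 -2.245
step 5	ang: 0.542 1.059 0.780 0.562	qd: 0.710 5.161 1.875 1.627	tip: -0.353 0.083 0.690	u: -11.219 5.734 -4.327 -1.915
step 6	ang: 0.549 1.112 0.799 0.577	qd: 0.718 5.483 2.034 1.369	tip: -0.358 0.076 0.685	u: -13.434 5.357 -4.263 -1.595
step 7	ang: 0.556 1.168 0.821 0.589	qd: 0.677 5.710 2.238 1.072	tip: -0.363 0.067 0.680	u: -15.470 5.061 -4.226 -1.296
step 8	ang: 0.563 1.226 0.844 0.598	qd: 0.585 5.847 2.500 0.749	tip: -0.369 0.058 0.675	u: -17.245 4.822 -4.211 -1.021
step 9	ang: 0.568 1.285 0.871 0.604	qd: 0.440 5.896 2.821 0.411	tip: -0.374 0.048 0.670	u: -18.666 4.611 -4.206 -0.771
step 10	ang: 0.571 1.344 0.901 0.606	qd: 0.245 5.854 3.195 0.066	tip: -0.380 0.037 0.664	u: -19.646 4.403 -4.197 -0.548
step 11	ang: 0.573 1.402 0.935 0.605	qd: 0.016 5.760 3.611 -0.205	tip: -0.385 0.026 0.657	u: -20.044 4.145 -4.168 -0.396
step 12	ang: 0.571 1.458 0.973 0.602	qd: -0.243 5.581 4.032 -0.472	tip: -0.390 0.015 0.651	u: -19.903 3.845 -4.107 -0.263
step 13	ang: 0.568 1.513 1.016 0.596	qd: -0.522 5.324 4.437 -0.743	tip: -0.394 0.003 0.643	u: -19.266 3.498 -4.017 -0.140
step 14	ang: 0.561 1.565 1.062 0.587	qd: -0.804 5.017 4.806 -1.000	tip: -0.398 -0.008 0.636	u: -18.190 3.102 -3.901 -0.032
step 15	ang: 0.552 1.613 1.112 0.576	qd: -1.070 4.687 5.117 -1.232	tip: -0.401 -0.020 0.627	u: -16.767 2.657 -3.766 0.058
step 16	ang: 0.540 1.658 1.164 0.563	qd: -1.308 4.358 5.359 -1.431	tip: -0.403 -0.032 0.619	u: -15.100 2.177 -3.623 0.129
step 17	ang: 0.526 1.700 1.218 0.547	qd: -1.508 4.049 5.525 -1.594	tip: -0.405 -0.044 0.609	u: -13.293 1.674 -3.482 0.185
step 18	ang: 0.510 1.740 1.274 0.531	qd: -1.663 3.772 5.616 -1.719	tip: -0.405 -0.055 0.600	u: -11.438 1.164 -3.352 0.226
step 19	ang: 0.493 1.776 1.330 0.513	qd: -1.772 3.533 5.639 -1.809	tip: -0.405 -0.066 0.589	u: -9.612 0.662 -3.239 0.257
step 20	ang: 0.475 1.810 1.387 0.495	qd: -1.838 3.331 5.602 -1.868	tip: -0.404 -0.077 0.579	u: -7.874 0.181 -3.150 0.280
step 21	ang: 0.456 1.843 1.442 0.476	qd: -1.864 3.166 5.517 -1.899	tip: -0.403 -0.088 0.568	u: -6.266 -0.269 -3.087 0.300
step 22	ang: 0.437 1.874 1.497 0.457	qd: -1.855 3.032 5.392 -1.911	tip: -0.401 -0.098 0.556	u: -4.813 -0.683 -3.051 0.320
step 23	ang: 0.419 1.903 1.550 0.438	qd: -1.816 2.923 5.238 -1.907	tip: -0.398 -0.107 0.545	u: -3.527 -1.058 -3.041 0.341
step 24	ang: 0.401 1.932 1.601 0.419	qd: -1.753 2.836 5.062 -1.892	tip: -0.395 -0.117 0.533	u: -2.410 -1.391 -3.054 0.367
step 25	ang: 0.384 1.960 1.651 0.400	qd: -1.668 2.764 4.871 -1.872	tip: -0.392 -0.126 0.521	u: -1.456 -1.683 -3.088 0.398
step 26	ang: 0.368 1.988 1.699 0.381	qd: -1.568 2.704 4.670 -1.848	tip: -0.389 -0.134 0.509	u: -0.654 -1.937 -3.139 0.434
step 27	ang: 0.353 2.014 1.744 0.363	qd: -1.454 2.652 4.463 -1.823	tip: -0.386 -0.142 0.496	u: 0.009 -2.155 -3.206 0.475
step 28	ang: 0.339 2.041 1.788 0.345	qd: -1.330 2.606 4.253 -1.798	tip: -0.383 -0.150 0.484	u: 0.548 -2.339 -3.283 0.521
step 29	ang: 0.326 2.066 1.829 0.327	qd: -1.198 2.562 4.042 -1.774	tip: -0.379 -0.157 0.472	u: 0.977 -2.493 -3.369 0.570
step 30	ang: 0.315 2.092 1.869 0.310	qd: -1.061 2.520 3.833 -1.750	tip: -0.376 -0.164 0.459	u: 1.309 -2.619 -3.460 0.622
step 31	ang: 0.305 2.117 1.906 0.292	qd: -0.919 2.478 3.627 -1.727	tip: -0.373 -0.170 0.447	u: 1.555 -2.719 -3.555 0.675
step 32	ang: 0.297 2.141 1.941 0.275	qd: -0.774 2.435 3.424 -1.704	tip: -0.370 -0.176 0.434	u: 1.727 -2.796 -3.651 0.728
step 33	ang: 0.290 2.166 1.974 0.258	qd: -0.628 2.389 3.224 -1.681	tip: -0.367 -0.182 0.422	u: 1.834 -2.851 -3.747 0.781
step 34	ang: 0.284 2.189 2.006 0.242	qd: -0.480 2.341 3.030 -1.656	tip: -0.365 -0.188 0.410	u: 1.883 -2.888 -3.842 0.831
step 35	ang: 0.280 2.212 2.035 0.225	qd: -0.332 2.289 2.840 -1.631	tip: -0.362 -0.193 0.398	u: 1.882 -2.906 -3.934 0.880
step 36	ang: 0.278 2.235 2.062 0.209	qd: -0.185 2.234 2.656 -1.605	tip: -0.360 -0.197 0.386	u: 1.837 -2.908 -4.023 0.925
step 37	ang: 0.276 2.257 2.088 0.193	qd: -0.039 2.175 2.477 -1.576	tip: -0.358 -0.202 0.374	u: 1.751 -2.894 -4.108 0.966
step 38	ang: 0.277 2.278 2.112 0.177	qd: 0.101 2.106 2.305 -1.555	tip: -0.356 -0.206 0.362	u: 1.635 -2.865 -4.191 1.006
step 39	ang: 0.278 2.299 2.134 0.162	qd: 0.239 2.035 2.139 -1.527	tip: -0.355 -0.210 0.350	u: 1.491 -2.824 -4.269 1.040
step 40	ang: 0.282 2.319 2.155 0.147	qd: 0.376 1.963 1.979 -1.493	tip: -0.353 -0.213 0.339	u: 1.318 -2.772 -4.343 1.066
step 41	ang: 0.286 2.338 2.174 0.132	qd: 0.509 1.889 1.824 -1.456	tip: -0.352 -0.216 0.328	u: 1.117 -2.709 -4.412 1.087
step 42	ang: 0.292 2.357 2.191 0.118	qd: 0.640 1.813 1.675 -1.416	tip: -0.351 -0.219 0.317	u: 0.889 -2.637 -4.476 1.101
step 43	ang: 0.299 2.375 2.207 0.104	qd: 0.767 1.735 1.532 -1.374	tip: -0.350 -0.222 0.306	u: 0.635 -2.556 -4.537 1.111
step 44	ang: 0.307 2.392 2.222 0.090	qd: 0.890 1.655 1.394 -1.330	tip: -0.349 -0.224 0.295	u: 0.359 -2.466 -4.594 1.115
step 45	ang: 0.317 2.408 2.235 0.077	qd: 1.009 1.573 1.262 -1.284	tip: -0.349 -0.226 0.285	u: 0.061 -2.369 -4.647 1.114
step 46	ang: 0.327 2.423 2.247 0.065	qd: 1.123 1.490 1.135 -1.237	tip: -0.349 -0.228 0.275	u: -0.258 -2.265 -4.697 1.107
step 47	ang: 0.339 2.438 2.258 0.053	qd: 1.233 1.407 1.014 -1.189	tip: -0.349 -0.230 0.265


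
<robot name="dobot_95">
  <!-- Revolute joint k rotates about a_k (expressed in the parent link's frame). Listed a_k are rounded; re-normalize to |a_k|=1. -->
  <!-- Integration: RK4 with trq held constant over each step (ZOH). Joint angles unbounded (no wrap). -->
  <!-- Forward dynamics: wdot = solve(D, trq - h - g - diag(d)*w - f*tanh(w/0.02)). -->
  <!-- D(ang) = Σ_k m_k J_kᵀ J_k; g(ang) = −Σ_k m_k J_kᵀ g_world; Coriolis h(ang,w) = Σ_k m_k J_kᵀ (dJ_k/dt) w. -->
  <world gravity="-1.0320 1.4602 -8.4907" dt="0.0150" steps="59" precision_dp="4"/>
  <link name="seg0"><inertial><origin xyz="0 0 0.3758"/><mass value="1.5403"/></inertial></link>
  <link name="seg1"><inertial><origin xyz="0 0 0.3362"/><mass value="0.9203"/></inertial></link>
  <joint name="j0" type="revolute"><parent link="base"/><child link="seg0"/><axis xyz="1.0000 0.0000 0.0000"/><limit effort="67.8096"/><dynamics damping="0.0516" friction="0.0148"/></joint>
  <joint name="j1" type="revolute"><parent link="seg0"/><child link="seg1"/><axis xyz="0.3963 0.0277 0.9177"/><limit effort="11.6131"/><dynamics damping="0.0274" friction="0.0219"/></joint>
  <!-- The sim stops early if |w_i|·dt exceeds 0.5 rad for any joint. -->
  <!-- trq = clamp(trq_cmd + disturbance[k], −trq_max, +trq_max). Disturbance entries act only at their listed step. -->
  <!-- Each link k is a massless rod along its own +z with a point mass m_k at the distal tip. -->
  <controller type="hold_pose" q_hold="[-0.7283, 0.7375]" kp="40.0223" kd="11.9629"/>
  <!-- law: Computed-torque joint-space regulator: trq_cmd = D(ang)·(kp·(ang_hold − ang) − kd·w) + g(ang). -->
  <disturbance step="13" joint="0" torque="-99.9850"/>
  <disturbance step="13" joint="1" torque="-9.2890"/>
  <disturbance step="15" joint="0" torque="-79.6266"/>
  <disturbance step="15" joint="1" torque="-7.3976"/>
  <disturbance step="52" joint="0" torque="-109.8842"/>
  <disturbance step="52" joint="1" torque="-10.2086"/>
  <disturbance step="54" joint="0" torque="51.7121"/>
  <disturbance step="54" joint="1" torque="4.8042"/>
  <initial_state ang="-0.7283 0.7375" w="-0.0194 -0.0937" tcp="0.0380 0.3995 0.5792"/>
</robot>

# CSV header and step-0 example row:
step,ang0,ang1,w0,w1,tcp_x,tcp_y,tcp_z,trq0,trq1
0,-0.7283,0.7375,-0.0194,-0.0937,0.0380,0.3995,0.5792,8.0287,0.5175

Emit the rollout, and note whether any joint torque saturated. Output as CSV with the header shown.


step,ang0,ang1,w0,w1,tcp_x,tcp_y,tcp_z,trq0,trq1
1,-0.7286,0.7365,-0.0186,-0.0455,0.0379,0.3998,0.5791,7.9992,0.5098
2,-0.7289,0.7361,-0.0172,-0.0120,0.0379,0.4000,0.5790,7.9730,0.5036
3,-0.7291,0.7360,-0.0141,-0.0025,0.0379,0.4001,0.5789,7.9499,0.5003
4,-0.7293,0.7360,-0.0110,-0.0006,0.0379,0.4002,0.5788,7.9296,0.4982
5,-0.7294,0.7360,-0.0082,-0.0001,0.0379,0.4003,0.5787,7.9120,0.4965
6,-0.7295,0.7360,-0.0059,0.0001,0.0379,0.4004,0.5787,7.8966,0.4951
7,-0.7296,0.7360,-0.0039,0.0002,0.0379,0.4004,0.5787,7.8833,0.4938
8,-0.7297,0.7360,-0.0023,0.0003,0.0379,0.4005,0.5786,7.8718,0.4927
9,-0.7297,0.7360,-0.0010,0.0004,0.0379,0.4005,0.5786,7.8619,0.4918
10,-0.7297,0.7360,0.0001,0.0005,0.0379,0.4005,0.5786,7.8533,0.4910
11,-0.7297,0.7360,0.0010,0.0006,0.0379,0.4005,0.5786,7.8459,0.4903
12,-0.7297,0.7360,0.0017,0.0006,0.0379,0.4005,0.5786,7.8395,0.4896
13,-0.7296,0.7360,0.0022,0.0006,0.0379,0.4004,0.5787,-67.8096,-8.7999
14,-0.7400,0.7125,-1.3847,-3.1149,0.0358,0.4086,0.5736,21.8303,2.2283
15,-0.7588,0.6700,-1.1163,-2.5607,0.0322,0.4233,0.5640,-59.5142,-5.3310
16,-0.7876,0.6409,-2.7340,-1.3083,0.0298,0.4421,0.5502,33.3127,3.2946
17,-0.8246,0.6226,-2.1925,-1.1340,0.0284,0.4638,0.5325,30.1218,2.9981
18,-0.8540,0.6072,-1.7328,-0.9213,0.0272,0.4807,0.5177,27.2784,2.7182
19,-0.8770,0.5950,-1.3426,-0.6984,0.0262,0.4936,0.5057,24.7506,2.4573
20,-0.8947,0.5862,-1.0117,-0.4836,0.0256,0.5032,0.4964,22.5084,2.2172
21,-0.9078,0.5804,-0.7315,-0.2877,0.0251,0.5102,0.4894,20.5237,1.9986
22,-0.9170,0.5774,-0.4947,-0.1163,0.0249,0.5149,0.4845,18.7707,1.8013
23,-0.9229,0.5767,-0.2939,0.0167,0.0249,0.5179,0.4813,17.2255,1.6259
24,-0.9260,0.5774,-0.1197,0.0690,0.0249,0.5193,0.4798,15.8667,1.4768
25,-0.9267,0.5787,0.0251,0.1107,0.0250,0.5195,0.4795,14.6752,1.3456
26,-0.9254,0.5806,0.1434,0.1479,0.0251,0.5187,0.4803,13.6364,1.2302
27,-0.9226,0.5831,0.2398,0.1765,0.0253,0.5171,0.4819,12.7286,1.1292
28,-0.9184,0.5859,0.3173,0.1975,0.0255,0.5149,0.4843,11.9369,1.0409
29,-0.9132,0.5889,0.3784,0.2121,0.0258,0.5121,0.4872,11.2481,0.9640
30,-0.9071,0.5922,0.4256,0.2214,0.0260,0.5088,0.4905,10.6501,0.8972
31,-0.9005,0.5955,0.4607,0.2264,0.0263,0.5053,0.4941,10.1323,0.8392
32,-0.8934,0.5990,0.4855,0.2281,0.0265,0.5014,0.4978,9.6851,0.7891
33,-0.8860,0.6024,0.5017,0.2273,0.0268,0.4974,0.5018,9.3002,0.7459
34,-0.8784,0.6057,0.5105,0.2245,0.0271,0.4933,0.5057,8.9699,0.7088
35,-0.8707,0.6091,0.5132,0.2204,0.0273,0.4891,0.5097,8.6876,0.6769
36,-0.8630,0.6123,0.5107,0.2152,0.0276,0.4849,0.5136,8.4473,0.6496
37,-0.8554,0.6155,0.5040,0.2094,0.0278,0.4807,0.5175,8.2436,0.6263
38,-0.8480,0.6186,0.4939,0.2031,0.0281,0.4765,0.5213,8.0721,0.6065
39,-0.8406,0.6216,0.4811,0.1966,0.0283,0.4724,0.5249,7.9284,0.5897
40,-0.8335,0.6245,0.4661,0.1900,0.0285,0.4684,0.5284,7.8091,0.5756
41,-0.8267,0.6273,0.4495,0.1834,0.0287,0.4645,0.5318,7.7109,0.5637
42,-0.8201,0.6300,0.4317,0.1768,0.0290,0.4607,0.5350,7.6308,0.5539
43,-0.8137,0.6326,0.4130,0.1703,0.0292,0.4571,0.5380,7.5666,0.5457
44,-0.8077,0.6351,0.3938,0.1639,0.0294,0.4536,0.5409,7.5159,0.5390
45,-0.8019,0.6375,0.3744,0.1576,0.0296,0.4502,0.5436,7.4768,0.5335
46,-0.7965,0.6398,0.3550,0.1515,0.0297,0.4470,0.5462,7.4476,0.5291
47,-0.7913,0.6420,0.3357,0.1456,0.0299,0.4440,0.5486,7.4269,0.5257
48,-0.7864,0.6442,0.3167,0.1398,0.0301,0.4411,0.5509,7.4133,0.5230
49,-0.7818,0.6462,0.2981,0.1342,0.0303,0.4384,0.5530,7.4058,0.5210
50,-0.7774,0.6482,0.2801,0.1287,0.0304,0.4358,0.5550,7.4033,0.5196
51,-0.7734,0.6501,0.2626,0.1234,0.0306,0.4333,0.5569,7.4050,0.5186
52,-0.7696,0.6519,0.2458,0.1182,0.0307,0.4311,0.5586,-67.8096,-9.6906
53,-0.7754,0.6229,-1.0233,-3.9626,0.0284,0.4371,0.5546,21.3412,2.4214
54,-0.7891,0.5694,-0.7977,-3.1803,0.0243,0.4497,0.5457,67.8096,7.0343
55,-0.7912,0.5229,0.5153,-3.0655,0.0210,0.4554,0.5421,9.2365,1.1424
56,-0.7839,0.4829,0.4529,-2.2727,0.0183,0.4553,0.5429,9.0078,1.0592
57,-0.7776,0.4538,0.3947,-1.6008,0.0165,0.4547,0.5439,8.8034,0.9882
58,-0.7720,0.4340,0.3427,-1.0433,0.0153,0.4537,0.5451,8.6211,0.9275
59,-0.7672,0.4218,0.2977,-0.5893,0.0145,0.4523,0.5465,,
# any joint saturated: yes
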